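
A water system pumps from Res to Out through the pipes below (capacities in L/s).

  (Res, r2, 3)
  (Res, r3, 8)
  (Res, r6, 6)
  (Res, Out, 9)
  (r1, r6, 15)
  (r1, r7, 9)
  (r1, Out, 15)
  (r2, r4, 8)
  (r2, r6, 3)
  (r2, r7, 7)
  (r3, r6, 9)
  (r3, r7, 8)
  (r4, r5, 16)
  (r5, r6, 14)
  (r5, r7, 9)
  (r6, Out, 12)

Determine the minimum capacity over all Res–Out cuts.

21

Augment Res→Out: bottleneck 9, flow now 9.
Augment Res→r6→Out: bottleneck 6, flow now 15.
Augment Res→r2→r6→Out: bottleneck 3, flow now 18.
Augment Res→r3→r6→Out: bottleneck 3, flow now 21.
No augmenting path remains; maximum flow = 21.
By max-flow min-cut, the minimum cut capacity equals the max flow.
In the residual graph, reachable from Res: {Res, r2, r3, r4, r5, r6, r7}.
Min-cut edges: Res→Out (9), r6→Out (12); capacity 9 + 12 = 21.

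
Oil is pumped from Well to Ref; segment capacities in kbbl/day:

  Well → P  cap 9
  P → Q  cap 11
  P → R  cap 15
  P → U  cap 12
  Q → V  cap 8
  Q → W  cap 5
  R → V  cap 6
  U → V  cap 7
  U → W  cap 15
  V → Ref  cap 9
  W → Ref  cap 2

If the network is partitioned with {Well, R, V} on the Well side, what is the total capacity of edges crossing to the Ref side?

18

Edges leaving {Well, R, V}: Well→P (9), V→Ref (9).
Cut capacity = 9 + 9 = 18.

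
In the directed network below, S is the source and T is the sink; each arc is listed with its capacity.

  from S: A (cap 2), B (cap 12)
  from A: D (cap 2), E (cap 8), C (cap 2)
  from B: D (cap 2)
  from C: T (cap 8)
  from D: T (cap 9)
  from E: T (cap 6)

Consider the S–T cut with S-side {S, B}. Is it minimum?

Yes — it is a minimum cut (capacity 4).

Given cut capacity: 2 + 2 = 4.
Augment S→A→C→T: bottleneck 2, flow now 2.
Augment S→B→D→T: bottleneck 2, flow now 4.
No augmenting path remains; maximum flow = 4.
Cut capacity 4 equals the max flow, so it is a minimum cut.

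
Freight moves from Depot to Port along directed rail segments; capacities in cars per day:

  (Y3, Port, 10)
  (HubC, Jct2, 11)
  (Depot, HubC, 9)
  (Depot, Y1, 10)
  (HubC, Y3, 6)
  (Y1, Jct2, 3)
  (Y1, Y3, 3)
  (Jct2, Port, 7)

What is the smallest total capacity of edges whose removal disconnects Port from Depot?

Augment Depot→HubC→Y3→Port: bottleneck 6, flow now 6.
Augment Depot→HubC→Jct2→Port: bottleneck 3, flow now 9.
Augment Depot→Y1→Y3→Port: bottleneck 3, flow now 12.
Augment Depot→Y1→Jct2→Port: bottleneck 3, flow now 15.
No augmenting path remains; maximum flow = 15.
By max-flow min-cut, the minimum cut capacity equals the max flow.
In the residual graph, reachable from Depot: {Depot, Y1}.
Min-cut edges: Depot→HubC (9), Y1→Y3 (3), Y1→Jct2 (3); capacity 9 + 3 + 3 = 15.

15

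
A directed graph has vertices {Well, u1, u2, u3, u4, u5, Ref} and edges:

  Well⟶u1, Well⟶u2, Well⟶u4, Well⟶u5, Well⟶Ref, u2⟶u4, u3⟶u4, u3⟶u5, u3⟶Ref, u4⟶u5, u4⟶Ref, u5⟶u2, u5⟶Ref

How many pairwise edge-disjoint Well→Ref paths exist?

3

Assign every edge capacity 1; by Menger, the answer equals the max flow.
Path Well→Ref (+1); total 1.
Path Well→u4→Ref (+1); total 2.
Path Well→u5→Ref (+1); total 3.
No residual Well→Ref path; max flow = 3.
Certifying cut of size 3: {Well→Ref, u4→Ref, u5→Ref}.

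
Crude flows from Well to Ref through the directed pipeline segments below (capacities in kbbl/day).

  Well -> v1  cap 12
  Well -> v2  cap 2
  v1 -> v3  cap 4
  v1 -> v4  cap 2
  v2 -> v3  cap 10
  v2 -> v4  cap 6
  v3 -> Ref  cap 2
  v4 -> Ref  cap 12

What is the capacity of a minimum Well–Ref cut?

Augment Well→v1→v3→Ref: bottleneck 2, flow now 2.
Augment Well→v1→v4→Ref: bottleneck 2, flow now 4.
Augment Well→v2→v4→Ref: bottleneck 2, flow now 6.
No augmenting path remains; maximum flow = 6.
By max-flow min-cut, the minimum cut capacity equals the max flow.
In the residual graph, reachable from Well: {Well, v1, v3}.
Min-cut edges: Well→v2 (2), v1→v4 (2), v3→Ref (2); capacity 2 + 2 + 2 = 6.

6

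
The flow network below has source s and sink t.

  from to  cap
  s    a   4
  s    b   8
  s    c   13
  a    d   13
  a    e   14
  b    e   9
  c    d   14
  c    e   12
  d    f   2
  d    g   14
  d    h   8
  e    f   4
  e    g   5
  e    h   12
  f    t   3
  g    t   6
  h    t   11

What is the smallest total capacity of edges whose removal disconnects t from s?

Augment s→a→d→f→t: bottleneck 2, flow now 2.
Augment s→a→d→g→t: bottleneck 2, flow now 4.
Augment s→b→e→f→t: bottleneck 1, flow now 5.
Augment s→b→e→g→t: bottleneck 4, flow now 9.
Augment s→b→e→h→t: bottleneck 3, flow now 12.
Augment s→c→d→h→t: bottleneck 8, flow now 20.
No augmenting path remains; maximum flow = 20.
By max-flow min-cut, the minimum cut capacity equals the max flow.
In the residual graph, reachable from s: {s, a, b, c, d, e, f, g, h}.
Min-cut edges: f→t (3), g→t (6), h→t (11); capacity 3 + 6 + 11 = 20.

20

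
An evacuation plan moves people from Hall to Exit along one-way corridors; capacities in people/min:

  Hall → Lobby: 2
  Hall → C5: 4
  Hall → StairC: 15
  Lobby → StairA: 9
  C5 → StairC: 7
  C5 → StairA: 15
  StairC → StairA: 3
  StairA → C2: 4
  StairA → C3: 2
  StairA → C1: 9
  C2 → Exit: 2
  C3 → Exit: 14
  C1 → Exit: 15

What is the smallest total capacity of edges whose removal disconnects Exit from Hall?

9

Augment Hall→Lobby→StairA→C2→Exit: bottleneck 2, flow now 2.
Augment Hall→C5→StairA→C3→Exit: bottleneck 2, flow now 4.
Augment Hall→C5→StairA→C1→Exit: bottleneck 2, flow now 6.
Augment Hall→StairC→StairA→C1→Exit: bottleneck 3, flow now 9.
No augmenting path remains; maximum flow = 9.
By max-flow min-cut, the minimum cut capacity equals the max flow.
In the residual graph, reachable from Hall: {Hall, StairC}.
Min-cut edges: Hall→Lobby (2), Hall→C5 (4), StairC→StairA (3); capacity 2 + 4 + 3 = 9.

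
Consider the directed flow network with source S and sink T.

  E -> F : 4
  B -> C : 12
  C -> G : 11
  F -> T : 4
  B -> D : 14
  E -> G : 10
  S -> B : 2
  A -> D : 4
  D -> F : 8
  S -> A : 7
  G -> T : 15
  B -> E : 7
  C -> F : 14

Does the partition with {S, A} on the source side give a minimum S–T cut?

Yes — it is a minimum cut (capacity 6).

Given cut capacity: 2 + 4 = 6.
Augment S→A→D→F→T: bottleneck 4, flow now 4.
Augment S→B→C→G→T: bottleneck 2, flow now 6.
No augmenting path remains; maximum flow = 6.
Cut capacity 6 equals the max flow, so it is a minimum cut.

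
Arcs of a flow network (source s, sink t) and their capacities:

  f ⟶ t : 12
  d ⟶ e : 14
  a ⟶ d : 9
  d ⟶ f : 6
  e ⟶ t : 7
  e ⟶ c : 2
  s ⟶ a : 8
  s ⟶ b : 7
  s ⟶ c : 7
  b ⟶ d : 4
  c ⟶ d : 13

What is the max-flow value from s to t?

Augment s→a→d→e→t: bottleneck 7, flow now 7.
Augment s→a→d→f→t: bottleneck 1, flow now 8.
Augment s→b→d→f→t: bottleneck 4, flow now 12.
Augment s→c→d→f→t: bottleneck 1, flow now 13.
No augmenting path remains; maximum flow = 13.
In the residual graph, reachable from s: {s, a, b, c, d, e}.
Min-cut edges: d→f (6), e→t (7); capacity 6 + 7 = 13.
This cut is saturated, so no flow can exceed 13.

13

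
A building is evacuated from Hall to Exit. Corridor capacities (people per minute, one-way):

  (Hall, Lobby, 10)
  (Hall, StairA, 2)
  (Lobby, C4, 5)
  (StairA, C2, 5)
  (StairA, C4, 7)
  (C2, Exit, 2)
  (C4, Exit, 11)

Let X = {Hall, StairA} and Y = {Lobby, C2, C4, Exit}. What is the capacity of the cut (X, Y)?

22

Edges leaving {Hall, StairA}: Hall→Lobby (10), StairA→C2 (5), StairA→C4 (7).
Cut capacity = 10 + 5 + 7 = 22.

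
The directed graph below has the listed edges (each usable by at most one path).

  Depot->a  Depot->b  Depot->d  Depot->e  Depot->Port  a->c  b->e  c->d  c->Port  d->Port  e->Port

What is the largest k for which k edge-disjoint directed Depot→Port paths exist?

Assign every edge capacity 1; by Menger, the answer equals the max flow.
Path Depot→Port (+1); total 1.
Path Depot→d→Port (+1); total 2.
Path Depot→e→Port (+1); total 3.
Path Depot→a→c→Port (+1); total 4.
No residual Depot→Port path; max flow = 4.
Certifying cut of size 4: {Depot→Port, Depot→a, Depot→d, e→Port}.

4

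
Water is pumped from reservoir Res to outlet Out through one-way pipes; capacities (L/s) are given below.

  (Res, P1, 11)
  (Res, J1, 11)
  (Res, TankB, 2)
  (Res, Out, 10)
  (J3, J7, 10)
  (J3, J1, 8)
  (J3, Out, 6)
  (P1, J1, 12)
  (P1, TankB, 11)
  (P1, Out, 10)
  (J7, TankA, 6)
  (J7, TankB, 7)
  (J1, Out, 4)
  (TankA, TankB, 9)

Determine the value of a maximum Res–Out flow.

Augment Res→Out: bottleneck 10, flow now 10.
Augment Res→P1→Out: bottleneck 10, flow now 20.
Augment Res→J1→Out: bottleneck 4, flow now 24.
No augmenting path remains; maximum flow = 24.
In the residual graph, reachable from Res: {Res, P1, J1, TankB}.
Min-cut edges: Res→Out (10), P1→Out (10), J1→Out (4); capacity 10 + 10 + 4 = 24.
This cut is saturated, so no flow can exceed 24.

24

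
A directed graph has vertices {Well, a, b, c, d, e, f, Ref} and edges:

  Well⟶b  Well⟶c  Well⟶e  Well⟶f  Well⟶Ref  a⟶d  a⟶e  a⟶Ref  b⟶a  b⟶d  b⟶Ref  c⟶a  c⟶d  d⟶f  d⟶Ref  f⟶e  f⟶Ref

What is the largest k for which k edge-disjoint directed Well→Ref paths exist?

Assign every edge capacity 1; by Menger, the answer equals the max flow.
Path Well→Ref (+1); total 1.
Path Well→b→Ref (+1); total 2.
Path Well→f→Ref (+1); total 3.
Path Well→c→a→Ref (+1); total 4.
No residual Well→Ref path; max flow = 4.
Certifying cut of size 4: {Well→Ref, Well→b, Well→c, Well→f}.

4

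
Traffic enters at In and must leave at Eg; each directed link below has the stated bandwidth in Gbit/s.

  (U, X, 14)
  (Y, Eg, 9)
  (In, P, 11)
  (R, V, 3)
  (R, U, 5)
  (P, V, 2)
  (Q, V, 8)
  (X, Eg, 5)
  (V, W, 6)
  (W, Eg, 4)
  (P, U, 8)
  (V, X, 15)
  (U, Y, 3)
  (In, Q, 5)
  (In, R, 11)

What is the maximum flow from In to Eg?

12

Augment In→P→U→X→Eg: bottleneck 5, flow now 5.
Augment In→P→U→Y→Eg: bottleneck 3, flow now 8.
Augment In→P→V→W→Eg: bottleneck 2, flow now 10.
Augment In→Q→V→W→Eg: bottleneck 2, flow now 12.
No augmenting path remains; maximum flow = 12.
In the residual graph, reachable from In: {In, P, Q, R, U, V, W, X}.
Min-cut edges: U→Y (3), W→Eg (4), X→Eg (5); capacity 3 + 4 + 5 = 12.
This cut is saturated, so no flow can exceed 12.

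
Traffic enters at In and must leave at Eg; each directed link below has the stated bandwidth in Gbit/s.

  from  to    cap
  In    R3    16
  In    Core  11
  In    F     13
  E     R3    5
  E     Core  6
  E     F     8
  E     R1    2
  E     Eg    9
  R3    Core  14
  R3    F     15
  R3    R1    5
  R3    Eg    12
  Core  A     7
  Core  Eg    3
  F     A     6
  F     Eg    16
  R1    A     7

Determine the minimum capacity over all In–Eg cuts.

31

Augment In→R3→Eg: bottleneck 12, flow now 12.
Augment In→Core→Eg: bottleneck 3, flow now 15.
Augment In→F→Eg: bottleneck 13, flow now 28.
Augment In→R3→F→Eg: bottleneck 3, flow now 31.
No augmenting path remains; maximum flow = 31.
By max-flow min-cut, the minimum cut capacity equals the max flow.
In the residual graph, reachable from In: {In, R3, Core, F, R1, A}.
Min-cut edges: R3→Eg (12), Core→Eg (3), F→Eg (16); capacity 12 + 3 + 16 = 31.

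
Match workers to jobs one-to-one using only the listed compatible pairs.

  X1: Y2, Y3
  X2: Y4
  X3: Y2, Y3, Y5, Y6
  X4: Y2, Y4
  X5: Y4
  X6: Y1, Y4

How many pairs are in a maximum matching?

5

Unit-capacity flow: source→left, listed edges, right→sink; max matching = max flow.
Augmenting path X1→Y2 (+1); matched 1.
Augmenting path X2→Y4 (+1); matched 2.
Augmenting path X3→Y3 (+1); matched 3.
Augmenting path X6→Y1 (+1); matched 4.
Augmenting path X4→Y2→X1→Y3→X3→Y5 (+1); matched 5.
No augmenting path remains; maximum matching = 5.
König certificate: {X1, X3, X4, X6, Y4} is a vertex cover of size 5 (every listed pair touches it), so no matching can be larger.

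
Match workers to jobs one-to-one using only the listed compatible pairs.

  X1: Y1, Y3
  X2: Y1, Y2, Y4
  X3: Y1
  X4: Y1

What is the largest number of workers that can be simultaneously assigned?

3

Unit-capacity flow: source→left, listed edges, right→sink; max matching = max flow.
Augmenting path X1→Y1 (+1); matched 1.
Augmenting path X2→Y2 (+1); matched 2.
Augmenting path X3→Y1→X1→Y3 (+1); matched 3.
No augmenting path remains; maximum matching = 3.
König certificate: {X1, X2, Y1} is a vertex cover of size 3 (every listed pair touches it), so no matching can be larger.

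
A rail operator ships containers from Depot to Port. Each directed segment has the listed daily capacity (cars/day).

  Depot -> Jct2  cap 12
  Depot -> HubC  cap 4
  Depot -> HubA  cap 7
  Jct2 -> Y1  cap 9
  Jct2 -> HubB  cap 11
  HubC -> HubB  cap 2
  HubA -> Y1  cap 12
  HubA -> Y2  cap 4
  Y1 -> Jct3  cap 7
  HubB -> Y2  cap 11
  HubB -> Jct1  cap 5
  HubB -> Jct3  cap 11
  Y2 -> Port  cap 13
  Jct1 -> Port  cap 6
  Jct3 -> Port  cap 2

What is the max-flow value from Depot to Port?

19

Augment Depot→HubA→Y2→Port: bottleneck 4, flow now 4.
Augment Depot→Jct2→Y1→Jct3→Port: bottleneck 2, flow now 6.
Augment Depot→Jct2→HubB→Y2→Port: bottleneck 9, flow now 15.
Augment Depot→Jct2→HubB→Jct1→Port: bottleneck 1, flow now 16.
Augment Depot→HubC→HubB→Jct1→Port: bottleneck 2, flow now 18.
Augment Depot→HubA→Y1→Jct2→HubB→Jct1→Port: bottleneck 1, flow now 19. (uses reverse residual edge)
No augmenting path remains; maximum flow = 19.
In the residual graph, reachable from Depot: {Depot, Jct2, HubC, HubA, Y1, Jct3}.
Min-cut edges: Jct2→HubB (11), HubC→HubB (2), HubA→Y2 (4), Jct3→Port (2); capacity 11 + 2 + 4 + 2 = 19.
This cut is saturated, so no flow can exceed 19.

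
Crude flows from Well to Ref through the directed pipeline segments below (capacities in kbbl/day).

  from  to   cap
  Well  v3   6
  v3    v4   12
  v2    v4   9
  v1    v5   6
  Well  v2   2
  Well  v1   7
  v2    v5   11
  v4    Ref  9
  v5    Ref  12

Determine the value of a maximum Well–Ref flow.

14

Augment Well→v1→v5→Ref: bottleneck 6, flow now 6.
Augment Well→v2→v4→Ref: bottleneck 2, flow now 8.
Augment Well→v3→v4→Ref: bottleneck 6, flow now 14.
No augmenting path remains; maximum flow = 14.
In the residual graph, reachable from Well: {Well, v1}.
Min-cut edges: Well→v2 (2), Well→v3 (6), v1→v5 (6); capacity 2 + 6 + 6 = 14.
This cut is saturated, so no flow can exceed 14.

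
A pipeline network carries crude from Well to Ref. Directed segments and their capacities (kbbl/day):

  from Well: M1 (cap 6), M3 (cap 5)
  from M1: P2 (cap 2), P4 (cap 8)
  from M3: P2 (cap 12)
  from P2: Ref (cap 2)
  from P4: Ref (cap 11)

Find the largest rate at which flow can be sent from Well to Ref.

8

Augment Well→M1→P2→Ref: bottleneck 2, flow now 2.
Augment Well→M1→P4→Ref: bottleneck 4, flow now 6.
Augment Well→M3→P2→M1→P4→Ref: bottleneck 2, flow now 8. (uses reverse residual edge)
No augmenting path remains; maximum flow = 8.
In the residual graph, reachable from Well: {Well, M3, P2}.
Min-cut edges: Well→M1 (6), P2→Ref (2); capacity 6 + 2 = 8.
This cut is saturated, so no flow can exceed 8.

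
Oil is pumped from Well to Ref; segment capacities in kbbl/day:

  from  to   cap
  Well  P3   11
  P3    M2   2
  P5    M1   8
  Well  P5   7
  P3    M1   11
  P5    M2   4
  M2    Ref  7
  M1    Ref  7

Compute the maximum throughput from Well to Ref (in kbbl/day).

13

Augment Well→P5→M2→Ref: bottleneck 4, flow now 4.
Augment Well→P5→M1→Ref: bottleneck 3, flow now 7.
Augment Well→P3→M2→Ref: bottleneck 2, flow now 9.
Augment Well→P3→M1→Ref: bottleneck 4, flow now 13.
No augmenting path remains; maximum flow = 13.
In the residual graph, reachable from Well: {Well, P5, P3, M1}.
Min-cut edges: P5→M2 (4), P3→M2 (2), M1→Ref (7); capacity 4 + 2 + 7 = 13.
This cut is saturated, so no flow can exceed 13.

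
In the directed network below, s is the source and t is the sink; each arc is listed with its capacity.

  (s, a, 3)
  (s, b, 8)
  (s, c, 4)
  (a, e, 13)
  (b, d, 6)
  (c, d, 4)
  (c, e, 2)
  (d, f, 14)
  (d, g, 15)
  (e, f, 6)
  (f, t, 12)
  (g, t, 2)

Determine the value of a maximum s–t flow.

Augment s→a→e→f→t: bottleneck 3, flow now 3.
Augment s→b→d→f→t: bottleneck 6, flow now 9.
Augment s→c→d→f→t: bottleneck 3, flow now 12.
Augment s→c→d→g→t: bottleneck 1, flow now 13.
No augmenting path remains; maximum flow = 13.
In the residual graph, reachable from s: {s, b}.
Min-cut edges: s→a (3), s→c (4), b→d (6); capacity 3 + 4 + 6 = 13.
This cut is saturated, so no flow can exceed 13.

13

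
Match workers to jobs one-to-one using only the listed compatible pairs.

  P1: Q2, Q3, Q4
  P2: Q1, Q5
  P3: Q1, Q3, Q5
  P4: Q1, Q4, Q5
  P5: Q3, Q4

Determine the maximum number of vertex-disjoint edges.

Unit-capacity flow: source→left, listed edges, right→sink; max matching = max flow.
Augmenting path P1→Q2 (+1); matched 1.
Augmenting path P2→Q1 (+1); matched 2.
Augmenting path P3→Q3 (+1); matched 3.
Augmenting path P4→Q4 (+1); matched 4.
Augmenting path P5→Q3→P3→Q5 (+1); matched 5.
No augmenting path remains; maximum matching = 5.
König certificate: {P1, P2, P3, P4, P5} is a vertex cover of size 5 (every listed pair touches it), so no matching can be larger.

5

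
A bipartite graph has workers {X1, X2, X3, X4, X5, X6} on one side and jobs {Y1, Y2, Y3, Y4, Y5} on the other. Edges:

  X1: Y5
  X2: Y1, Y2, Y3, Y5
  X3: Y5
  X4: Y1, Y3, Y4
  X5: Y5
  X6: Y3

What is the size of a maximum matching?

Unit-capacity flow: source→left, listed edges, right→sink; max matching = max flow.
Augmenting path X1→Y5 (+1); matched 1.
Augmenting path X2→Y1 (+1); matched 2.
Augmenting path X4→Y3 (+1); matched 3.
Augmenting path X6→Y3→X4→Y4 (+1); matched 4.
No augmenting path remains; maximum matching = 4.
König certificate: {X2, X4, X6, Y5} is a vertex cover of size 4 (every listed pair touches it), so no matching can be larger.

4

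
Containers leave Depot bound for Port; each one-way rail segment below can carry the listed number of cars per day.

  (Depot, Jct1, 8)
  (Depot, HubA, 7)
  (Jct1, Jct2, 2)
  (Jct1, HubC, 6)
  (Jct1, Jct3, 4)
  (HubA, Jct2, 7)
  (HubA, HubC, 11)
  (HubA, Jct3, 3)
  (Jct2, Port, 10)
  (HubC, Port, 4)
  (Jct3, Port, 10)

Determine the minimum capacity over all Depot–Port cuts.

Augment Depot→Jct1→Jct2→Port: bottleneck 2, flow now 2.
Augment Depot→Jct1→HubC→Port: bottleneck 4, flow now 6.
Augment Depot→Jct1→Jct3→Port: bottleneck 2, flow now 8.
Augment Depot→HubA→Jct2→Port: bottleneck 7, flow now 15.
No augmenting path remains; maximum flow = 15.
By max-flow min-cut, the minimum cut capacity equals the max flow.
In the residual graph, reachable from Depot: {Depot}.
Min-cut edges: Depot→Jct1 (8), Depot→HubA (7); capacity 8 + 7 = 15.

15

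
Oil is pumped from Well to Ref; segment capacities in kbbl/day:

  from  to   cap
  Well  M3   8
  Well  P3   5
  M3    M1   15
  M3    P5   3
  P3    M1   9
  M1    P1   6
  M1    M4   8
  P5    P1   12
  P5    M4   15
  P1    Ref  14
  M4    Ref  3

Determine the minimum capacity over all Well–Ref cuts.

12

Augment Well→M3→M1→P1→Ref: bottleneck 6, flow now 6.
Augment Well→M3→M1→M4→Ref: bottleneck 2, flow now 8.
Augment Well→P3→M1→M4→Ref: bottleneck 1, flow now 9.
Augment Well→P3→M1→M3→P5→P1→Ref: bottleneck 3, flow now 12. (uses reverse residual edge)
No augmenting path remains; maximum flow = 12.
By max-flow min-cut, the minimum cut capacity equals the max flow.
In the residual graph, reachable from Well: {Well, M3, P3, M1, M4}.
Min-cut edges: M3→P5 (3), M1→P1 (6), M4→Ref (3); capacity 3 + 6 + 3 = 12.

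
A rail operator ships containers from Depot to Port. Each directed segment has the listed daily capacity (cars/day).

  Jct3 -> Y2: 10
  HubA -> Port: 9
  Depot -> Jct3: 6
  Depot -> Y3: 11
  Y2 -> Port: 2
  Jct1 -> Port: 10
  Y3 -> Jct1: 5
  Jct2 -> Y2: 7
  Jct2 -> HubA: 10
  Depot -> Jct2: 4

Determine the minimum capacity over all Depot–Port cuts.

11

Augment Depot→Y3→Jct1→Port: bottleneck 5, flow now 5.
Augment Depot→Jct3→Y2→Port: bottleneck 2, flow now 7.
Augment Depot→Jct2→HubA→Port: bottleneck 4, flow now 11.
No augmenting path remains; maximum flow = 11.
By max-flow min-cut, the minimum cut capacity equals the max flow.
In the residual graph, reachable from Depot: {Depot, Y3, Jct3, Y2}.
Min-cut edges: Depot→Jct2 (4), Y3→Jct1 (5), Y2→Port (2); capacity 4 + 5 + 2 = 11.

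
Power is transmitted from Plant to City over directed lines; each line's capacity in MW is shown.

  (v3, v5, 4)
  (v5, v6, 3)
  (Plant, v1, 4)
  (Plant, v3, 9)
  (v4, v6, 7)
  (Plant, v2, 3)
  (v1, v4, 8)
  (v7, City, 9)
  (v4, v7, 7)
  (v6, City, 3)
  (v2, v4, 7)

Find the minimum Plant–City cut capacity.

Augment Plant→v1→v4→v6→City: bottleneck 3, flow now 3.
Augment Plant→v1→v4→v7→City: bottleneck 1, flow now 4.
Augment Plant→v2→v4→v7→City: bottleneck 3, flow now 7.
Augment Plant→v3→v5→v6→v4→v7→City: bottleneck 3, flow now 10. (uses reverse residual edge)
No augmenting path remains; maximum flow = 10.
By max-flow min-cut, the minimum cut capacity equals the max flow.
In the residual graph, reachable from Plant: {Plant, v3, v5}.
Min-cut edges: Plant→v1 (4), Plant→v2 (3), v5→v6 (3); capacity 4 + 3 + 3 = 10.

10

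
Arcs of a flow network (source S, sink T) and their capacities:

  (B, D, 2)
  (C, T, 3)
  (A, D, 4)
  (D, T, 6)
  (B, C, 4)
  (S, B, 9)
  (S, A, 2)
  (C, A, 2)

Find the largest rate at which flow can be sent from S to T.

Augment S→A→D→T: bottleneck 2, flow now 2.
Augment S→B→C→T: bottleneck 3, flow now 5.
Augment S→B→D→T: bottleneck 2, flow now 7.
Augment S→B→C→A→D→T: bottleneck 1, flow now 8.
No augmenting path remains; maximum flow = 8.
In the residual graph, reachable from S: {S, B}.
Min-cut edges: S→A (2), B→C (4), B→D (2); capacity 2 + 4 + 2 = 8.
This cut is saturated, so no flow can exceed 8.

8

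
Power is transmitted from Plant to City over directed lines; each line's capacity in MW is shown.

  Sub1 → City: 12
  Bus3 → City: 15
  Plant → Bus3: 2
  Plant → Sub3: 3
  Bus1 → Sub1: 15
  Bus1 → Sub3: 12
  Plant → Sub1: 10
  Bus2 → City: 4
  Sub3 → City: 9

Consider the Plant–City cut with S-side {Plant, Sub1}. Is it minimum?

Given cut capacity: 2 + 3 + 12 = 17.
Augment Plant→Bus3→City: bottleneck 2, flow now 2.
Augment Plant→Sub1→City: bottleneck 10, flow now 12.
Augment Plant→Sub3→City: bottleneck 3, flow now 15.
No augmenting path remains; maximum flow = 15.
In the residual graph, reachable from Plant: {Plant}.
Min-cut edges: Plant→Bus3 (2), Plant→Sub1 (10), Plant→Sub3 (3); capacity 2 + 10 + 3 = 15.
Cut capacity 17 exceeds the max flow 15, so it is not minimum.

No — its capacity is 17, but the minimum cut has capacity 15.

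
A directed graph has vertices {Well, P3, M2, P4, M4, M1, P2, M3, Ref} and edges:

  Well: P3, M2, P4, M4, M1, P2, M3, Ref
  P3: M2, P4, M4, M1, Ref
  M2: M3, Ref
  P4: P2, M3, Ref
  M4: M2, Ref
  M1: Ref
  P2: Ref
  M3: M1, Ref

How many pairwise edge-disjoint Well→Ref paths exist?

8

Assign every edge capacity 1; by Menger, the answer equals the max flow.
Path Well→Ref (+1); total 1.
Path Well→P3→Ref (+1); total 2.
Path Well→M2→Ref (+1); total 3.
Path Well→P4→Ref (+1); total 4.
Path Well→M4→Ref (+1); total 5.
Path Well→M1→Ref (+1); total 6.
Path Well→P2→Ref (+1); total 7.
Path Well→M3→Ref (+1); total 8.
No residual Well→Ref path; max flow = 8.
Certifying cut of size 8: {Well→M1, Well→M2, Well→M3, Well→M4, Well→P2, Well→P3, Well→P4, Well→Ref}.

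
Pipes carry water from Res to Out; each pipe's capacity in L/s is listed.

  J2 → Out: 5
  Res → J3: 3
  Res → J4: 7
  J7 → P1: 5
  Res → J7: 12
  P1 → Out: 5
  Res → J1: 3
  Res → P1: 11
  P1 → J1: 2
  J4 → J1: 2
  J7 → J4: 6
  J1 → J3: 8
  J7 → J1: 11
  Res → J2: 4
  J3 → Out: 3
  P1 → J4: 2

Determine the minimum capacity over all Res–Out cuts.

12

Augment Res→J2→Out: bottleneck 4, flow now 4.
Augment Res→P1→Out: bottleneck 5, flow now 9.
Augment Res→J3→Out: bottleneck 3, flow now 12.
No augmenting path remains; maximum flow = 12.
By max-flow min-cut, the minimum cut capacity equals the max flow.
In the residual graph, reachable from Res: {Res, P1, J7, J4, J1, J3}.
Min-cut edges: Res→J2 (4), P1→Out (5), J3→Out (3); capacity 4 + 5 + 3 = 12.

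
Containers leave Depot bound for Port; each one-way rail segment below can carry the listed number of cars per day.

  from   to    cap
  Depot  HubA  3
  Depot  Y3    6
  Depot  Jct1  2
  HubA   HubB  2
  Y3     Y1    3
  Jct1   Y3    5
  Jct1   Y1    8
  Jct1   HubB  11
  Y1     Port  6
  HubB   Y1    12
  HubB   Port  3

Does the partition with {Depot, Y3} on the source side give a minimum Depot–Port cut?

Given cut capacity: 3 + 2 + 3 = 8.
Augment Depot→HubA→HubB→Port: bottleneck 2, flow now 2.
Augment Depot→Y3→Y1→Port: bottleneck 3, flow now 5.
Augment Depot→Jct1→Y1→Port: bottleneck 2, flow now 7.
No augmenting path remains; maximum flow = 7.
In the residual graph, reachable from Depot: {Depot, HubA, Y3}.
Min-cut edges: Depot→Jct1 (2), HubA→HubB (2), Y3→Y1 (3); capacity 2 + 2 + 3 = 7.
Cut capacity 8 exceeds the max flow 7, so it is not minimum.

No — its capacity is 8, but the minimum cut has capacity 7.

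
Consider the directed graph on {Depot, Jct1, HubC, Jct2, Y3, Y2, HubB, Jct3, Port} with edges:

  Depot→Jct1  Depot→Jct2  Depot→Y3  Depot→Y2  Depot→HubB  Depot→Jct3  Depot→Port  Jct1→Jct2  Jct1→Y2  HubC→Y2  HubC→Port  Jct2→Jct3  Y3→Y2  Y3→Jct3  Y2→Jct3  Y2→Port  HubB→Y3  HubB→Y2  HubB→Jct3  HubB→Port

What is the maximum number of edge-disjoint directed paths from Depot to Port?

Assign every edge capacity 1; by Menger, the answer equals the max flow.
Path Depot→Port (+1); total 1.
Path Depot→Y2→Port (+1); total 2.
Path Depot→HubB→Port (+1); total 3.
No residual Depot→Port path; max flow = 3.
Certifying cut of size 3: {Depot→HubB, Depot→Port, Y2→Port}.

3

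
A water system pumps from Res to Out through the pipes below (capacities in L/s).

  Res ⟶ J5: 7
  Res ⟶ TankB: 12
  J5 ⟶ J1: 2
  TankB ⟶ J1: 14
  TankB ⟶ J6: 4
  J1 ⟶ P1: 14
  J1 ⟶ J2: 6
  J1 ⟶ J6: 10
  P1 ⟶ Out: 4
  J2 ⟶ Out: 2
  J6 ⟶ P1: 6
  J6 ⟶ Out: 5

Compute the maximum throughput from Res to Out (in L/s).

Augment Res→TankB→J6→Out: bottleneck 4, flow now 4.
Augment Res→J5→J1→P1→Out: bottleneck 2, flow now 6.
Augment Res→TankB→J1→P1→Out: bottleneck 2, flow now 8.
Augment Res→TankB→J1→J2→Out: bottleneck 2, flow now 10.
Augment Res→TankB→J1→J6→Out: bottleneck 1, flow now 11.
No augmenting path remains; maximum flow = 11.
In the residual graph, reachable from Res: {Res, J5, TankB, J1, P1, J2, J6}.
Min-cut edges: P1→Out (4), J2→Out (2), J6→Out (5); capacity 4 + 2 + 5 = 11.
This cut is saturated, so no flow can exceed 11.

11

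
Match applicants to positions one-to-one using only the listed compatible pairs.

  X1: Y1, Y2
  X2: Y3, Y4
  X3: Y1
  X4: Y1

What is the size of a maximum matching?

3

Unit-capacity flow: source→left, listed edges, right→sink; max matching = max flow.
Augmenting path X1→Y1 (+1); matched 1.
Augmenting path X2→Y3 (+1); matched 2.
Augmenting path X3→Y1→X1→Y2 (+1); matched 3.
No augmenting path remains; maximum matching = 3.
König certificate: {X1, X2, Y1} is a vertex cover of size 3 (every listed pair touches it), so no matching can be larger.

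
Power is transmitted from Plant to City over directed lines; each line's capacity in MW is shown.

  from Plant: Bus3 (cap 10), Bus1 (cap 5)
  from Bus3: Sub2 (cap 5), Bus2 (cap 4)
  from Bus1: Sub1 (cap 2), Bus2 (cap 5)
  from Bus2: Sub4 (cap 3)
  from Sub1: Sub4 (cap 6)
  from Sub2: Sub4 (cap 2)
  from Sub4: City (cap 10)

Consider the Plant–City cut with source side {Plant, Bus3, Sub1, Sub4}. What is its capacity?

Edges leaving {Plant, Bus3, Sub1, Sub4}: Plant→Bus1 (5), Bus3→Bus2 (4), Bus3→Sub2 (5), Sub4→City (10).
Cut capacity = 5 + 4 + 5 + 10 = 24.

24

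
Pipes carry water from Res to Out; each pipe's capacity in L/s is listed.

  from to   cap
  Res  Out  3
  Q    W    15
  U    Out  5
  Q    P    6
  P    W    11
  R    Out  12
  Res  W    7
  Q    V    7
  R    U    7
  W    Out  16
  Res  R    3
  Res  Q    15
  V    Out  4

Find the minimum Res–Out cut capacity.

26

Augment Res→Out: bottleneck 3, flow now 3.
Augment Res→R→Out: bottleneck 3, flow now 6.
Augment Res→W→Out: bottleneck 7, flow now 13.
Augment Res→Q→V→Out: bottleneck 4, flow now 17.
Augment Res→Q→W→Out: bottleneck 9, flow now 26.
No augmenting path remains; maximum flow = 26.
By max-flow min-cut, the minimum cut capacity equals the max flow.
In the residual graph, reachable from Res: {Res, P, Q, V, W}.
Min-cut edges: Res→R (3), Res→Out (3), V→Out (4), W→Out (16); capacity 3 + 3 + 4 + 16 = 26.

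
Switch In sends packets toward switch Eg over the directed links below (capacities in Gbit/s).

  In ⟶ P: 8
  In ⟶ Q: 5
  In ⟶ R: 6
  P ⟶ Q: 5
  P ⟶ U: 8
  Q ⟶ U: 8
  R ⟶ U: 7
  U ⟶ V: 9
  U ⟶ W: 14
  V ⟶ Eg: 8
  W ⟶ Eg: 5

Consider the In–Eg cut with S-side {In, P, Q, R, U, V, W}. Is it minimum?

Yes — it is a minimum cut (capacity 13).

Given cut capacity: 8 + 5 = 13.
Augment In→P→U→V→Eg: bottleneck 8, flow now 8.
Augment In→Q→U→W→Eg: bottleneck 5, flow now 13.
No augmenting path remains; maximum flow = 13.
Cut capacity 13 equals the max flow, so it is a minimum cut.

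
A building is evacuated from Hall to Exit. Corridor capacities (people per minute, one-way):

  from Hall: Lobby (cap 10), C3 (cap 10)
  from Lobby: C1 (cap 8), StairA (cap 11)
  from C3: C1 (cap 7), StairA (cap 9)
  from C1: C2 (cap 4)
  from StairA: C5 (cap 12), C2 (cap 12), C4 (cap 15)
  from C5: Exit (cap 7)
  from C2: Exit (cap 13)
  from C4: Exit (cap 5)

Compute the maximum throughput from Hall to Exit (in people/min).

Augment Hall→Lobby→C1→C2→Exit: bottleneck 4, flow now 4.
Augment Hall→Lobby→StairA→C5→Exit: bottleneck 6, flow now 10.
Augment Hall→C3→StairA→C5→Exit: bottleneck 1, flow now 11.
Augment Hall→C3→StairA→C2→Exit: bottleneck 8, flow now 19.
Augment Hall→C3→C1→Lobby→StairA→C2→Exit: bottleneck 1, flow now 20. (uses reverse residual edge)
No augmenting path remains; maximum flow = 20.
In the residual graph, reachable from Hall: {Hall}.
Min-cut edges: Hall→Lobby (10), Hall→C3 (10); capacity 10 + 10 = 20.
This cut is saturated, so no flow can exceed 20.

20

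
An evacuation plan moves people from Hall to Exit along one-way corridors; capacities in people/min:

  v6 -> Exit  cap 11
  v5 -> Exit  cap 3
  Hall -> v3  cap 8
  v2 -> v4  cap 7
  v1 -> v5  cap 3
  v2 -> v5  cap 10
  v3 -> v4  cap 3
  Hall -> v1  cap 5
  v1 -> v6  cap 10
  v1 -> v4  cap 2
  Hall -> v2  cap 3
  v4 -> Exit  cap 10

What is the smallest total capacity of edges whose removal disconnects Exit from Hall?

11

Augment Hall→v1→v4→Exit: bottleneck 2, flow now 2.
Augment Hall→v1→v5→Exit: bottleneck 3, flow now 5.
Augment Hall→v2→v4→Exit: bottleneck 3, flow now 8.
Augment Hall→v3→v4→Exit: bottleneck 3, flow now 11.
No augmenting path remains; maximum flow = 11.
By max-flow min-cut, the minimum cut capacity equals the max flow.
In the residual graph, reachable from Hall: {Hall, v3}.
Min-cut edges: Hall→v1 (5), Hall→v2 (3), v3→v4 (3); capacity 5 + 3 + 3 = 11.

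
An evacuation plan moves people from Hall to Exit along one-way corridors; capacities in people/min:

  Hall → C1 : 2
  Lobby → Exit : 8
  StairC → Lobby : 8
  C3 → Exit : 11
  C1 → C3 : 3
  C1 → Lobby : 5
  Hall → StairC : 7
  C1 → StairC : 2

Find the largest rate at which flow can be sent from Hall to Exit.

9

Augment Hall→C1→Lobby→Exit: bottleneck 2, flow now 2.
Augment Hall→StairC→Lobby→Exit: bottleneck 6, flow now 8.
Augment Hall→StairC→Lobby→C1→C3→Exit: bottleneck 1, flow now 9. (uses reverse residual edge)
No augmenting path remains; maximum flow = 9.
In the residual graph, reachable from Hall: {Hall}.
Min-cut edges: Hall→C1 (2), Hall→StairC (7); capacity 2 + 7 = 9.
This cut is saturated, so no flow can exceed 9.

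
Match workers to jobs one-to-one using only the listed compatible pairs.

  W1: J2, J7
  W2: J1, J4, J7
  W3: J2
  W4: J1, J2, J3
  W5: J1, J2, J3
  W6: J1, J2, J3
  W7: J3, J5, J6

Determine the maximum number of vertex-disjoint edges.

6

Unit-capacity flow: source→left, listed edges, right→sink; max matching = max flow.
Augmenting path W1→J2 (+1); matched 1.
Augmenting path W2→J1 (+1); matched 2.
Augmenting path W4→J3 (+1); matched 3.
Augmenting path W7→J5 (+1); matched 4.
Augmenting path W3→J2→W1→J7 (+1); matched 5.
Augmenting path W5→J1→W2→J4 (+1); matched 6.
No augmenting path remains; maximum matching = 6.
König certificate: {W1, W2, W7, J1, J2, J3} is a vertex cover of size 6 (every listed pair touches it), so no matching can be larger.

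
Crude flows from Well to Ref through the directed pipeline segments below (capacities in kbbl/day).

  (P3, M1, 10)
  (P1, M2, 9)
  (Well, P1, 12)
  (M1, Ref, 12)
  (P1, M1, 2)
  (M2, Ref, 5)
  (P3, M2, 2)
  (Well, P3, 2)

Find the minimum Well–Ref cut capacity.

9

Augment Well→P1→M1→Ref: bottleneck 2, flow now 2.
Augment Well→P1→M2→Ref: bottleneck 5, flow now 7.
Augment Well→P3→M1→Ref: bottleneck 2, flow now 9.
No augmenting path remains; maximum flow = 9.
By max-flow min-cut, the minimum cut capacity equals the max flow.
In the residual graph, reachable from Well: {Well, P1, M2}.
Min-cut edges: Well→P3 (2), P1→M1 (2), M2→Ref (5); capacity 2 + 2 + 5 = 9.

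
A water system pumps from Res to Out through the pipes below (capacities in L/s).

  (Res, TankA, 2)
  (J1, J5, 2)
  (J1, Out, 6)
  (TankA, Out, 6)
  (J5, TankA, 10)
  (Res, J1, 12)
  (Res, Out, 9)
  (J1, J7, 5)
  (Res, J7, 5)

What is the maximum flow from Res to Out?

19

Augment Res→Out: bottleneck 9, flow now 9.
Augment Res→J1→Out: bottleneck 6, flow now 15.
Augment Res→TankA→Out: bottleneck 2, flow now 17.
Augment Res→J1→J5→TankA→Out: bottleneck 2, flow now 19.
No augmenting path remains; maximum flow = 19.
In the residual graph, reachable from Res: {Res, J1, J7}.
Min-cut edges: Res→TankA (2), Res→Out (9), J1→J5 (2), J1→Out (6); capacity 2 + 9 + 2 + 6 = 19.
This cut is saturated, so no flow can exceed 19.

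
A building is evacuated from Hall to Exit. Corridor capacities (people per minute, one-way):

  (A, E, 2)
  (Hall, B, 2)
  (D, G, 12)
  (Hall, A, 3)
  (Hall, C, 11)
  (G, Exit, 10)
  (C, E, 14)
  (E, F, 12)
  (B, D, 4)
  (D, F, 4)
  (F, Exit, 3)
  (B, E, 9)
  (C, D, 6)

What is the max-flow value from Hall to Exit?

11

Augment Hall→A→E→F→Exit: bottleneck 2, flow now 2.
Augment Hall→B→D→F→Exit: bottleneck 1, flow now 3.
Augment Hall→B→D→G→Exit: bottleneck 1, flow now 4.
Augment Hall→C→D→G→Exit: bottleneck 6, flow now 10.
Augment Hall→C→E→F→D→G→Exit: bottleneck 1, flow now 11. (uses reverse residual edge)
No augmenting path remains; maximum flow = 11.
In the residual graph, reachable from Hall: {Hall, A, C, E, F}.
Min-cut edges: Hall→B (2), C→D (6), F→Exit (3); capacity 2 + 6 + 3 = 11.
This cut is saturated, so no flow can exceed 11.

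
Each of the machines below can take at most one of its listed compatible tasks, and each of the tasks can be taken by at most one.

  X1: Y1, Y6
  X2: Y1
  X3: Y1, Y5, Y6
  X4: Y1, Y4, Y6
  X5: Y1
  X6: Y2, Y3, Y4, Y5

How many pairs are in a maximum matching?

5

Unit-capacity flow: source→left, listed edges, right→sink; max matching = max flow.
Augmenting path X1→Y1 (+1); matched 1.
Augmenting path X3→Y5 (+1); matched 2.
Augmenting path X4→Y4 (+1); matched 3.
Augmenting path X6→Y2 (+1); matched 4.
Augmenting path X2→Y1→X1→Y6 (+1); matched 5.
No augmenting path remains; maximum matching = 5.
König certificate: {X1, X3, X4, X6, Y1} is a vertex cover of size 5 (every listed pair touches it), so no matching can be larger.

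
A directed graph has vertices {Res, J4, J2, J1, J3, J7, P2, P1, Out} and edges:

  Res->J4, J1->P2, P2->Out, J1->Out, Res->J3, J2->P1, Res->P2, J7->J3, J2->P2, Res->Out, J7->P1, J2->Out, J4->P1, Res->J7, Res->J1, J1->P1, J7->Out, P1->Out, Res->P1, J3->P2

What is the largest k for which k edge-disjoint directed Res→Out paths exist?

5

Assign every edge capacity 1; by Menger, the answer equals the max flow.
Path Res→Out (+1); total 1.
Path Res→J1→Out (+1); total 2.
Path Res→J7→Out (+1); total 3.
Path Res→P2→Out (+1); total 4.
Path Res→P1→Out (+1); total 5.
No residual Res→Out path; max flow = 5.
Certifying cut of size 5: {P1→Out, P2→Out, Res→J1, Res→J7, Res→Out}.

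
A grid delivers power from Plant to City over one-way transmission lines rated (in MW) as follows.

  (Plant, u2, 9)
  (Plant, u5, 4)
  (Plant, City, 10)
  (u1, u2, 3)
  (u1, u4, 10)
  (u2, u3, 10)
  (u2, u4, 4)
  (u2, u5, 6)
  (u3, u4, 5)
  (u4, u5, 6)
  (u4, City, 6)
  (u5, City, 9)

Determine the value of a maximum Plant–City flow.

Augment Plant→City: bottleneck 10, flow now 10.
Augment Plant→u5→City: bottleneck 4, flow now 14.
Augment Plant→u2→u4→City: bottleneck 4, flow now 18.
Augment Plant→u2→u5→City: bottleneck 5, flow now 23.
No augmenting path remains; maximum flow = 23.
In the residual graph, reachable from Plant: {Plant}.
Min-cut edges: Plant→u2 (9), Plant→u5 (4), Plant→City (10); capacity 9 + 4 + 10 = 23.
This cut is saturated, so no flow can exceed 23.

23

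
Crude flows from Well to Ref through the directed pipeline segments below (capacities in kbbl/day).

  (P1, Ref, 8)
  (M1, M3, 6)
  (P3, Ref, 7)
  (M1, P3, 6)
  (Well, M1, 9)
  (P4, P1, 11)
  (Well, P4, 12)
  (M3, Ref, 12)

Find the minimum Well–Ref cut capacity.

17

Augment Well→M1→M3→Ref: bottleneck 6, flow now 6.
Augment Well→M1→P3→Ref: bottleneck 3, flow now 9.
Augment Well→P4→P1→Ref: bottleneck 8, flow now 17.
No augmenting path remains; maximum flow = 17.
By max-flow min-cut, the minimum cut capacity equals the max flow.
In the residual graph, reachable from Well: {Well, P4, P1}.
Min-cut edges: Well→M1 (9), P1→Ref (8); capacity 9 + 8 = 17.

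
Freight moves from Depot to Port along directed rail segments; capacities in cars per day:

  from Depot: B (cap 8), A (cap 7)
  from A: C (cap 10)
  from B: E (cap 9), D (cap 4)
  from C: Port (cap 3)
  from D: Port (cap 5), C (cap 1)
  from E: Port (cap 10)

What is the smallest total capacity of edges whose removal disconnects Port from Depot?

11

Augment Depot→A→C→Port: bottleneck 3, flow now 3.
Augment Depot→B→D→Port: bottleneck 4, flow now 7.
Augment Depot→B→E→Port: bottleneck 4, flow now 11.
No augmenting path remains; maximum flow = 11.
By max-flow min-cut, the minimum cut capacity equals the max flow.
In the residual graph, reachable from Depot: {Depot, A, C}.
Min-cut edges: Depot→B (8), C→Port (3); capacity 8 + 3 = 11.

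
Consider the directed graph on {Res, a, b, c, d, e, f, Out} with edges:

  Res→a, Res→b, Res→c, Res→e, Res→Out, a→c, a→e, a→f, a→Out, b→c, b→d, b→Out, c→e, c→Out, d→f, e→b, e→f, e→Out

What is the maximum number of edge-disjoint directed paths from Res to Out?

Assign every edge capacity 1; by Menger, the answer equals the max flow.
Path Res→Out (+1); total 1.
Path Res→a→Out (+1); total 2.
Path Res→b→Out (+1); total 3.
Path Res→c→Out (+1); total 4.
Path Res→e→Out (+1); total 5.
No residual Res→Out path; max flow = 5.
Certifying cut of size 5: {Res→Out, Res→a, Res→b, Res→c, Res→e}.

5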